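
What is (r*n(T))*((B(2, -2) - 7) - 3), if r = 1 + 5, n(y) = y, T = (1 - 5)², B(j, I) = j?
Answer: -768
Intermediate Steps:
T = 16 (T = (-4)² = 16)
r = 6
(r*n(T))*((B(2, -2) - 7) - 3) = (6*16)*((2 - 7) - 3) = 96*(-5 - 3) = 96*(-8) = -768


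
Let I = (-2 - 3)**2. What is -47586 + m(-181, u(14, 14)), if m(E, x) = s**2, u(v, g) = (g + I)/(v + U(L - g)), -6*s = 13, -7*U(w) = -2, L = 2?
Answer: -1712927/36 ≈ -47581.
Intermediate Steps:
U(w) = 2/7 (U(w) = -1/7*(-2) = 2/7)
s = -13/6 (s = -1/6*13 = -13/6 ≈ -2.1667)
I = 25 (I = (-5)**2 = 25)
u(v, g) = (25 + g)/(2/7 + v) (u(v, g) = (g + 25)/(v + 2/7) = (25 + g)/(2/7 + v))
m(E, x) = 169/36 (m(E, x) = (-13/6)**2 = 169/36)
-47586 + m(-181, u(14, 14)) = -47586 + 169/36 = -1712927/36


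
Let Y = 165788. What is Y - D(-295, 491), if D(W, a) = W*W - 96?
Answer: 78859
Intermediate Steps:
D(W, a) = -96 + W**2 (D(W, a) = W**2 - 96 = -96 + W**2)
Y - D(-295, 491) = 165788 - (-96 + (-295)**2) = 165788 - (-96 + 87025) = 165788 - 1*86929 = 165788 - 86929 = 78859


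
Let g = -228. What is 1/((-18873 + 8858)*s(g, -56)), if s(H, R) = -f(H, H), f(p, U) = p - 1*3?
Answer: -1/2313465 ≈ -4.3225e-7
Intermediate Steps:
f(p, U) = -3 + p (f(p, U) = p - 3 = -3 + p)
s(H, R) = 3 - H (s(H, R) = -(-3 + H) = 3 - H)
1/((-18873 + 8858)*s(g, -56)) = 1/((-18873 + 8858)*(3 - 1*(-228))) = 1/((-10015)*(3 + 228)) = -1/10015/231 = -1/10015*1/231 = -1/2313465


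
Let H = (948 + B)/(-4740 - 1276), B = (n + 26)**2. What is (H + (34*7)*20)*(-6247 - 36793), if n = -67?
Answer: -38512099195/188 ≈ -2.0485e+8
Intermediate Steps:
B = 1681 (B = (-67 + 26)**2 = (-41)**2 = 1681)
H = -2629/6016 (H = (948 + 1681)/(-4740 - 1276) = 2629/(-6016) = 2629*(-1/6016) = -2629/6016 ≈ -0.43700)
(H + (34*7)*20)*(-6247 - 36793) = (-2629/6016 + (34*7)*20)*(-6247 - 36793) = (-2629/6016 + 238*20)*(-43040) = (-2629/6016 + 4760)*(-43040) = (28633531/6016)*(-43040) = -38512099195/188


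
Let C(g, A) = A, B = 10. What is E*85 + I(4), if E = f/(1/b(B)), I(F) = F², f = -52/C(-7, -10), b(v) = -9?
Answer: -3962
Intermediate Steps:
f = 26/5 (f = -52/(-10) = -52*(-⅒) = 26/5 ≈ 5.2000)
E = -234/5 (E = 26/(5*(1/(-9))) = 26/(5*(-⅑)) = (26/5)*(-9) = -234/5 ≈ -46.800)
E*85 + I(4) = -234/5*85 + 4² = -3978 + 16 = -3962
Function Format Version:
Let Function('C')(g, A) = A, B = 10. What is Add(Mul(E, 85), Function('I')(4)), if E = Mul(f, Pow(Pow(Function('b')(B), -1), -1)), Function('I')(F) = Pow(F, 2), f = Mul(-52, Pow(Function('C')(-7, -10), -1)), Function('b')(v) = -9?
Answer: -3962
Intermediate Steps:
f = Rational(26, 5) (f = Mul(-52, Pow(-10, -1)) = Mul(-52, Rational(-1, 10)) = Rational(26, 5) ≈ 5.2000)
E = Rational(-234, 5) (E = Mul(Rational(26, 5), Pow(Pow(-9, -1), -1)) = Mul(Rational(26, 5), Pow(Rational(-1, 9), -1)) = Mul(Rational(26, 5), -9) = Rational(-234, 5) ≈ -46.800)
Add(Mul(E, 85), Function('I')(4)) = Add(Mul(Rational(-234, 5), 85), Pow(4, 2)) = Add(-3978, 16) = -3962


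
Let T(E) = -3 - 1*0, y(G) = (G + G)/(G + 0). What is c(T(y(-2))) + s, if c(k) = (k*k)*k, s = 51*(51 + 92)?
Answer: 7266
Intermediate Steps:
y(G) = 2 (y(G) = (2*G)/G = 2)
T(E) = -3 (T(E) = -3 + 0 = -3)
s = 7293 (s = 51*143 = 7293)
c(k) = k³ (c(k) = k²*k = k³)
c(T(y(-2))) + s = (-3)³ + 7293 = -27 + 7293 = 7266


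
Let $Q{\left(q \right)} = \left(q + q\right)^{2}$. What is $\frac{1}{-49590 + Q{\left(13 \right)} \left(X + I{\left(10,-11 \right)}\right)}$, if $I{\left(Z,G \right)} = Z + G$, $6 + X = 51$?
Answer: $- \frac{1}{19846} \approx -5.0388 \cdot 10^{-5}$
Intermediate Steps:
$X = 45$ ($X = -6 + 51 = 45$)
$Q{\left(q \right)} = 4 q^{2}$ ($Q{\left(q \right)} = \left(2 q\right)^{2} = 4 q^{2}$)
$I{\left(Z,G \right)} = G + Z$
$\frac{1}{-49590 + Q{\left(13 \right)} \left(X + I{\left(10,-11 \right)}\right)} = \frac{1}{-49590 + 4 \cdot 13^{2} \left(45 + \left(-11 + 10\right)\right)} = \frac{1}{-49590 + 4 \cdot 169 \left(45 - 1\right)} = \frac{1}{-49590 + 676 \cdot 44} = \frac{1}{-49590 + 29744} = \frac{1}{-19846} = - \frac{1}{19846}$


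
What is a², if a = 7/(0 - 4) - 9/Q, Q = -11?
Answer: 1681/1936 ≈ 0.86829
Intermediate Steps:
a = -41/44 (a = 7/(0 - 4) - 9/(-11) = 7/(-4) - 9*(-1/11) = 7*(-¼) + 9/11 = -7/4 + 9/11 = -41/44 ≈ -0.93182)
a² = (-41/44)² = 1681/1936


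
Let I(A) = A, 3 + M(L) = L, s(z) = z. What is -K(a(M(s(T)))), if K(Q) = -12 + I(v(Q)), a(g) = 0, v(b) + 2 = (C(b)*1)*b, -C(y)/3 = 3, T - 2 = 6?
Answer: 14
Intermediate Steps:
T = 8 (T = 2 + 6 = 8)
C(y) = -9 (C(y) = -3*3 = -9)
v(b) = -2 - 9*b (v(b) = -2 + (-9*1)*b = -2 - 9*b)
M(L) = -3 + L
K(Q) = -14 - 9*Q (K(Q) = -12 + (-2 - 9*Q) = -14 - 9*Q)
-K(a(M(s(T)))) = -(-14 - 9*0) = -(-14 + 0) = -1*(-14) = 14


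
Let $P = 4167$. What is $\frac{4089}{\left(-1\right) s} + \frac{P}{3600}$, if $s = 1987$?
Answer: $- \frac{715619}{794800} \approx -0.90038$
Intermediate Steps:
$\frac{4089}{\left(-1\right) s} + \frac{P}{3600} = \frac{4089}{\left(-1\right) 1987} + \frac{4167}{3600} = \frac{4089}{-1987} + 4167 \cdot \frac{1}{3600} = 4089 \left(- \frac{1}{1987}\right) + \frac{463}{400} = - \frac{4089}{1987} + \frac{463}{400} = - \frac{715619}{794800}$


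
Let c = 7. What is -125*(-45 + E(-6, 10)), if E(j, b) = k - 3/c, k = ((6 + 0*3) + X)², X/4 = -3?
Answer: 8250/7 ≈ 1178.6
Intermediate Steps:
X = -12 (X = 4*(-3) = -12)
k = 36 (k = ((6 + 0*3) - 12)² = ((6 + 0) - 12)² = (6 - 12)² = (-6)² = 36)
E(j, b) = 249/7 (E(j, b) = 36 - 3/7 = 249/7)
-125*(-45 + E(-6, 10)) = -125*(-45 + 249/7) = -125*(-66/7) = 8250/7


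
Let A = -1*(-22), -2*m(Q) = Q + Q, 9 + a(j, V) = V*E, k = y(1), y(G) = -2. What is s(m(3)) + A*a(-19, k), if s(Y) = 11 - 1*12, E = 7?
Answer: -507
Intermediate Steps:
k = -2
a(j, V) = -9 + 7*V (a(j, V) = -9 + V*7 = -9 + 7*V)
m(Q) = -Q (m(Q) = -(Q + Q)/2 = -Q)
s(Y) = -1 (s(Y) = 11 - 12 = -1)
A = 22
s(m(3)) + A*a(-19, k) = -1 + 22*(-9 + 7*(-2)) = -1 + 22*(-9 - 14) = -1 + 22*(-23) = -1 - 506 = -507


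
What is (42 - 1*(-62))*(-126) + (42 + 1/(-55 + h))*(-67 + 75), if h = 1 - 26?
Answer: -127681/10 ≈ -12768.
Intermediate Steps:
h = -25
(42 - 1*(-62))*(-126) + (42 + 1/(-55 + h))*(-67 + 75) = (42 - 1*(-62))*(-126) + (42 + 1/(-55 - 25))*(-67 + 75) = (42 + 62)*(-126) + (42 + 1/(-80))*8 = 104*(-126) + (42 - 1/80)*8 = -13104 + (3359/80)*8 = -13104 + 3359/10 = -127681/10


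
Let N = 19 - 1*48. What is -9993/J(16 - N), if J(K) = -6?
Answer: 3331/2 ≈ 1665.5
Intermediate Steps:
N = -29 (N = 19 - 48 = -29)
-9993/J(16 - N) = -9993/(-6) = -9993*(-⅙) = 3331/2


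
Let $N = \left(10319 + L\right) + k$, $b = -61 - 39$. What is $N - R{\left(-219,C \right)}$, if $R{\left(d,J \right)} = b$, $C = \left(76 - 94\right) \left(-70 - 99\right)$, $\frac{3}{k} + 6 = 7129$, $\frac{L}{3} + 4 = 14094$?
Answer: $\frac{375303750}{7123} \approx 52689.0$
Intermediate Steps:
$b = -100$
$L = 42270$ ($L = -12 + 3 \cdot 14094 = -12 + 42282 = 42270$)
$k = \frac{3}{7123}$ ($k = \frac{3}{-6 + 7129} = \frac{3}{7123} \approx 0.00042117$)
$C = 3042$ ($C = \left(-18\right) \left(-169\right) = 3042$)
$R{\left(d,J \right)} = -100$
$N = \frac{374591450}{7123}$ ($N = \left(10319 + 42270\right) + \frac{3}{7123} = 52589 + \frac{3}{7123} = \frac{374591450}{7123} \approx 52589.0$)
$N - R{\left(-219,C \right)} = \frac{374591450}{7123} - -100 = \frac{374591450}{7123} + 100 = \frac{375303750}{7123}$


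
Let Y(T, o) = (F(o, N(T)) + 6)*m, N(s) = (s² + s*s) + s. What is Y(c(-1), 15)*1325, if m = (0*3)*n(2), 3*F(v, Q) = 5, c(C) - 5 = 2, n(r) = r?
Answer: 0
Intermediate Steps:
c(C) = 7 (c(C) = 5 + 2 = 7)
N(s) = s + 2*s² (N(s) = (s² + s²) + s = 2*s² + s = s + 2*s²)
F(v, Q) = 5/3 (F(v, Q) = (⅓)*5 = 5/3)
m = 0 (m = (0*3)*2 = 0*2 = 0)
Y(T, o) = 0 (Y(T, o) = (5/3 + 6)*0 = (23/3)*0 = 0)
Y(c(-1), 15)*1325 = 0*1325 = 0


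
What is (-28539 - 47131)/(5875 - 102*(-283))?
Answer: -10810/4963 ≈ -2.1781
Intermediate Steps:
(-28539 - 47131)/(5875 - 102*(-283)) = -75670/(5875 + 28866) = -75670/34741 = -75670*1/34741 = -10810/4963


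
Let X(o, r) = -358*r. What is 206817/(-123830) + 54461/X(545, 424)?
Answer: -19068535847/9398201680 ≈ -2.0290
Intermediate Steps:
206817/(-123830) + 54461/X(545, 424) = 206817/(-123830) + 54461/((-358*424)) = 206817*(-1/123830) + 54461/(-151792) = -206817/123830 + 54461*(-1/151792) = -206817/123830 - 54461/151792 = -19068535847/9398201680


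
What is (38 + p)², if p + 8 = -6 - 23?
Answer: 1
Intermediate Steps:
p = -37 (p = -8 + (-6 - 23) = -8 - 29 = -37)
(38 + p)² = (38 - 37)² = 1² = 1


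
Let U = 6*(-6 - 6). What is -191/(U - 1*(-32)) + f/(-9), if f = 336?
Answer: -3907/120 ≈ -32.558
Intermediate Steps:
U = -72 (U = 6*(-12) = -72)
-191/(U - 1*(-32)) + f/(-9) = -191/(-72 - 1*(-32)) + 336/(-9) = -191/(-72 + 32) + 336*(-1/9) = -191/(-40) - 112/3 = -191*(-1/40) - 112/3 = 191/40 - 112/3 = -3907/120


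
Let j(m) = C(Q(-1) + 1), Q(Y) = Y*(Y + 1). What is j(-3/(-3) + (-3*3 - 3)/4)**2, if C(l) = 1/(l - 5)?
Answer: 1/16 ≈ 0.062500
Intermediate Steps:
Q(Y) = Y*(1 + Y)
C(l) = 1/(-5 + l)
j(m) = -1/4 (j(m) = 1/(-5 + (-(1 - 1) + 1)) = 1/(-5 + (-1*0 + 1)) = 1/(-5 + (0 + 1)) = 1/(-5 + 1) = 1/(-4) = -1/4)
j(-3/(-3) + (-3*3 - 3)/4)**2 = (-1/4)**2 = 1/16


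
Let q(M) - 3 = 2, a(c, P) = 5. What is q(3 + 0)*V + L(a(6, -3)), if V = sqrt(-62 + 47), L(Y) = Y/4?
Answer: 5/4 + 5*I*sqrt(15) ≈ 1.25 + 19.365*I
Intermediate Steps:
L(Y) = Y/4 (L(Y) = Y*(1/4) = Y/4)
q(M) = 5 (q(M) = 3 + 2 = 5)
V = I*sqrt(15) (V = sqrt(-15) = I*sqrt(15) ≈ 3.873*I)
q(3 + 0)*V + L(a(6, -3)) = 5*(I*sqrt(15)) + (1/4)*5 = 5*I*sqrt(15) + 5/4 = 5/4 + 5*I*sqrt(15)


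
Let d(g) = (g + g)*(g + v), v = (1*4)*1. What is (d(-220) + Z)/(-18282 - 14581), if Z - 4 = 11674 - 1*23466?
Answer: -83252/32863 ≈ -2.5333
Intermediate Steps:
v = 4 (v = 4*1 = 4)
d(g) = 2*g*(4 + g) (d(g) = (g + g)*(g + 4) = (2*g)*(4 + g) = 2*g*(4 + g))
Z = -11788 (Z = 4 + (11674 - 1*23466) = 4 + (11674 - 23466) = 4 - 11792 = -11788)
(d(-220) + Z)/(-18282 - 14581) = (2*(-220)*(4 - 220) - 11788)/(-18282 - 14581) = (2*(-220)*(-216) - 11788)/(-32863) = (95040 - 11788)*(-1/32863) = 83252*(-1/32863) = -83252/32863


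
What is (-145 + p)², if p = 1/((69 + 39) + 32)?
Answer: 412049401/19600 ≈ 21023.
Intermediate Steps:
p = 1/140 (p = 1/(108 + 32) = 1/140 ≈ 0.0071429)
(-145 + p)² = (-145 + 1/140)² = (-20299/140)² = 412049401/19600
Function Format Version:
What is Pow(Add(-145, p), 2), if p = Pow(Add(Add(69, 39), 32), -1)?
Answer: Rational(412049401, 19600) ≈ 21023.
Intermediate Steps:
p = Rational(1, 140) (p = Pow(Add(108, 32), -1) = Pow(140, -1) = Rational(1, 140) ≈ 0.0071429)
Pow(Add(-145, p), 2) = Pow(Add(-145, Rational(1, 140)), 2) = Pow(Rational(-20299, 140), 2) = Rational(412049401, 19600)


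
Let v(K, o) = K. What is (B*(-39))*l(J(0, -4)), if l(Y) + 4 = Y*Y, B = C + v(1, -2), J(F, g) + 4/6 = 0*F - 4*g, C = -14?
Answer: 351520/3 ≈ 1.1717e+5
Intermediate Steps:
J(F, g) = -2/3 - 4*g (J(F, g) = -2/3 + (0*F - 4*g) = -2/3 + (0 - 4*g) = -2/3 - 4*g)
B = -13 (B = -14 + 1 = -13)
l(Y) = -4 + Y**2 (l(Y) = -4 + Y*Y = -4 + Y**2)
(B*(-39))*l(J(0, -4)) = (-13*(-39))*(-4 + (-2/3 - 4*(-4))**2) = 507*(-4 + (-2/3 + 16)**2) = 507*(-4 + (46/3)**2) = 507*(-4 + 2116/9) = 507*(2080/9) = 351520/3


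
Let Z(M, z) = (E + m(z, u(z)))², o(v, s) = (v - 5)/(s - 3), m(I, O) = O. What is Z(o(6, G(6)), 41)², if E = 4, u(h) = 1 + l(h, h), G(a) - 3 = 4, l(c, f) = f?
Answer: 4477456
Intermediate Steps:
G(a) = 7 (G(a) = 3 + 4 = 7)
u(h) = 1 + h
o(v, s) = (-5 + v)/(-3 + s)
Z(M, z) = (5 + z)² (Z(M, z) = (4 + (1 + z))² = (5 + z)²)
Z(o(6, G(6)), 41)² = ((5 + 41)²)² = (46²)² = 2116² = 4477456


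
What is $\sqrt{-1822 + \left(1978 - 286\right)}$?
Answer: $i \sqrt{130} \approx 11.402 i$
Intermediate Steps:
$\sqrt{-1822 + \left(1978 - 286\right)} = \sqrt{-1822 + 1692} = \sqrt{-130} = i \sqrt{130}$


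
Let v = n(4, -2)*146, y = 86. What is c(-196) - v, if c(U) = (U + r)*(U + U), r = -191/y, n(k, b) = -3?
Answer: 3360046/43 ≈ 78141.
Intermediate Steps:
r = -191/86 ≈ -2.2209
v = -438 (v = -3*146 = -438)
c(U) = 2*U*(-191/86 + U) (c(U) = (U - 191/86)*(U + U) = (-191/86 + U)*(2*U) = 2*U*(-191/86 + U))
c(-196) - v = (1/43)*(-196)*(-191 + 86*(-196)) - 1*(-438) = (1/43)*(-196)*(-191 - 16856) + 438 = (1/43)*(-196)*(-17047) + 438 = 3341212/43 + 438 = 3360046/43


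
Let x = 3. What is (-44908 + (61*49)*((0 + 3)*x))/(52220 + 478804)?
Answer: -18007/531024 ≈ -0.033910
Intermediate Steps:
(-44908 + (61*49)*((0 + 3)*x))/(52220 + 478804) = (-44908 + (61*49)*((0 + 3)*3))/(52220 + 478804) = (-44908 + 2989*(3*3))/531024 = (-44908 + 2989*9)*(1/531024) = (-44908 + 26901)*(1/531024) = -18007*1/531024 = -18007/531024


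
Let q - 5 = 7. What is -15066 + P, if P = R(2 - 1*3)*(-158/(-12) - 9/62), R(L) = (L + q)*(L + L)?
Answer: -1427780/93 ≈ -15352.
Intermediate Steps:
q = 12 (q = 5 + 7 = 12)
R(L) = 2*L*(12 + L) (R(L) = (L + 12)*(L + L) = (12 + L)*(2*L) = 2*L*(12 + L))
P = -26642/93 (P = (2*(2 - 1*3)*(12 + (2 - 1*3)))*(-158/(-12) - 9/62) = (2*(2 - 3)*(12 + (2 - 3)))*(-158*(-1/12) - 9*1/62) = (2*(-1)*(12 - 1))*(79/6 - 9/62) = (2*(-1)*11)*(1211/93) = -22*1211/93 = -26642/93 ≈ -286.47)
-15066 + P = -15066 - 26642/93 = -1427780/93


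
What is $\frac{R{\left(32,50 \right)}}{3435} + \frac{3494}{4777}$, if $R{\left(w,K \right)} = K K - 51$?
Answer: $\frac{23700763}{16408995} \approx 1.4444$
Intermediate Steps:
$R{\left(w,K \right)} = -51 + K^{2}$ ($R{\left(w,K \right)} = K^{2} - 51 = -51 + K^{2}$)
$\frac{R{\left(32,50 \right)}}{3435} + \frac{3494}{4777} = \frac{-51 + 50^{2}}{3435} + \frac{3494}{4777} = \left(-51 + 2500\right) \frac{1}{3435} + 3494 \cdot \frac{1}{4777} = 2449 \cdot \frac{1}{3435} + \frac{3494}{4777} = \frac{2449}{3435} + \frac{3494}{4777} = \frac{23700763}{16408995}$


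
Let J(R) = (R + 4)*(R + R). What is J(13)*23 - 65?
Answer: 10101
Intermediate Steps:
J(R) = 2*R*(4 + R) (J(R) = (4 + R)*(2*R) = 2*R*(4 + R))
J(13)*23 - 65 = (2*13*(4 + 13))*23 - 65 = (2*13*17)*23 - 65 = 442*23 - 65 = 10166 - 65 = 10101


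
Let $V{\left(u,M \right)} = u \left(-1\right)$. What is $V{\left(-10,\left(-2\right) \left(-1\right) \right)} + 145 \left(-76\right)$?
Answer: $-11010$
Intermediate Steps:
$V{\left(u,M \right)} = - u$
$V{\left(-10,\left(-2\right) \left(-1\right) \right)} + 145 \left(-76\right) = \left(-1\right) \left(-10\right) + 145 \left(-76\right) = 10 - 11020 = -11010$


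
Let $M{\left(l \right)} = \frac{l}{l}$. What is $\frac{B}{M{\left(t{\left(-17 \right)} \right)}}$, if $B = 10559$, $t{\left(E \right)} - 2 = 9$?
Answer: $10559$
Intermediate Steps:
$t{\left(E \right)} = 11$ ($t{\left(E \right)} = 2 + 9 = 11$)
$M{\left(l \right)} = 1$
$\frac{B}{M{\left(t{\left(-17 \right)} \right)}} = \frac{10559}{1} = 10559 \cdot 1 = 10559$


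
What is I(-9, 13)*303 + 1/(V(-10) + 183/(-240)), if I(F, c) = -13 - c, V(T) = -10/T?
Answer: -149602/19 ≈ -7873.8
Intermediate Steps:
I(-9, 13)*303 + 1/(V(-10) + 183/(-240)) = (-13 - 1*13)*303 + 1/(-10/(-10) + 183/(-240)) = (-13 - 13)*303 + 1/(-10*(-⅒) + 183*(-1/240)) = -26*303 + 1/(1 - 61/80) = -7878 + 1/(19/80) = -7878 + 80/19 = -149602/19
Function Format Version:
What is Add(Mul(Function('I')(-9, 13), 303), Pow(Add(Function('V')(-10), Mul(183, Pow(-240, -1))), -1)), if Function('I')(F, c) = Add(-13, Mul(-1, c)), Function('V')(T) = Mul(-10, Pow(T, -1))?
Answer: Rational(-149602, 19) ≈ -7873.8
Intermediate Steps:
Add(Mul(Function('I')(-9, 13), 303), Pow(Add(Function('V')(-10), Mul(183, Pow(-240, -1))), -1)) = Add(Mul(Add(-13, Mul(-1, 13)), 303), Pow(Add(Mul(-10, Pow(-10, -1)), Mul(183, Pow(-240, -1))), -1)) = Add(Mul(Add(-13, -13), 303), Pow(Add(Mul(-10, Rational(-1, 10)), Mul(183, Rational(-1, 240))), -1)) = Add(Mul(-26, 303), Pow(Add(1, Rational(-61, 80)), -1)) = Add(-7878, Pow(Rational(19, 80), -1)) = Add(-7878, Rational(80, 19)) = Rational(-149602, 19)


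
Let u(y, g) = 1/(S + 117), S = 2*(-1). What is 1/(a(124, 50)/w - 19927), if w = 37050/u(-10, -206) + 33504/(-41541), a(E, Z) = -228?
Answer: -29499297041/587832493714565 ≈ -5.0183e-5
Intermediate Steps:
S = -2
u(y, g) = 1/115 (u(y, g) = 1/(-2 + 117) = 1/115)
w = 58998594082/13847 (w = 37050/(1/115) + 33504/(-41541) = 37050*115 + 33504*(-1/41541) = 4260750 - 11168/13847 = 58998594082/13847 ≈ 4.2608e+6)
1/(a(124, 50)/w - 19927) = 1/(-228/58998594082/13847 - 19927) = 1/(-228*13847/58998594082 - 19927) = 1/(-1578558/29499297041 - 19927) = 1/(-587832493714565/29499297041) = -29499297041/587832493714565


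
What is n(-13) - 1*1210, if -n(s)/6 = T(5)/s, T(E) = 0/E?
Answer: -1210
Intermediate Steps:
T(E) = 0
n(s) = 0 (n(s) = -0/s = -6*0 = 0)
n(-13) - 1*1210 = 0 - 1*1210 = 0 - 1210 = -1210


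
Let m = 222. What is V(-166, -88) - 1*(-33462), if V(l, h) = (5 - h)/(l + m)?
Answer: 1873965/56 ≈ 33464.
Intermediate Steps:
V(l, h) = (5 - h)/(222 + l) (V(l, h) = (5 - h)/(l + 222) = (5 - h)/(222 + l))
V(-166, -88) - 1*(-33462) = (5 - 1*(-88))/(222 - 166) - 1*(-33462) = (5 + 88)/56 + 33462 = (1/56)*93 + 33462 = 93/56 + 33462 = 1873965/56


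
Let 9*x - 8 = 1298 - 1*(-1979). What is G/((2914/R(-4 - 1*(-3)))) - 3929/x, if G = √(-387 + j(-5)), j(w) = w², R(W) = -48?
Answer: -3929/365 - 24*I*√362/1457 ≈ -10.764 - 0.31341*I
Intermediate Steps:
x = 365 (x = 8/9 + (1298 - 1*(-1979))/9 = 8/9 + (1298 + 1979)/9 = 8/9 + (⅑)*3277 = 8/9 + 3277/9 = 365)
G = I*√362 (G = √(-387 + (-5)²) = √(-387 + 25) = √(-362) = I*√362 ≈ 19.026*I)
G/((2914/R(-4 - 1*(-3)))) - 3929/x = (I*√362)/((2914/(-48))) - 3929/365 = (I*√362)/((2914*(-1/48))) - 3929*1/365 = (I*√362)/(-1457/24) - 3929/365 = (I*√362)*(-24/1457) - 3929/365 = -24*I*√362/1457 - 3929/365 = -3929/365 - 24*I*√362/1457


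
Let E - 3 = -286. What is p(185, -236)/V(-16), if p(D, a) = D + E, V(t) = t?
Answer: 49/8 ≈ 6.1250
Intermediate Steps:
E = -283 (E = 3 - 286 = -283)
p(D, a) = -283 + D (p(D, a) = D - 283 = -283 + D)
p(185, -236)/V(-16) = (-283 + 185)/(-16) = -98*(-1/16) = 49/8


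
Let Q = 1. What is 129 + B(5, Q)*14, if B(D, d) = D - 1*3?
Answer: 157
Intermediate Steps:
B(D, d) = -3 + D (B(D, d) = D - 3 = -3 + D)
129 + B(5, Q)*14 = 129 + (-3 + 5)*14 = 129 + 2*14 = 129 + 28 = 157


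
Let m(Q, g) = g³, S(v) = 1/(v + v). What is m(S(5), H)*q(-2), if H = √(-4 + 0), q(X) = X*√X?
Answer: -16*√2 ≈ -22.627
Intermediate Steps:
q(X) = X^(3/2)
S(v) = 1/(2*v)
H = 2*I (H = √(-4) = 2*I ≈ 2.0*I)
m(S(5), H)*q(-2) = (2*I)³*(-2)^(3/2) = (-8*I)*(-2*I*√2) = -16*√2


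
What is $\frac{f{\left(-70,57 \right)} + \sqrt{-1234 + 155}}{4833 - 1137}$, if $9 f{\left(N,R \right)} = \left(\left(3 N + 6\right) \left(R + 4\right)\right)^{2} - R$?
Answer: $\frac{51617693}{11088} + \frac{i \sqrt{1079}}{3696} \approx 4655.3 + 0.0088875 i$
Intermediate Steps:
$f{\left(N,R \right)} = - \frac{R}{9} + \frac{\left(4 + R\right)^{2} \left(6 + 3 N\right)^{2}}{9}$ ($f{\left(N,R \right)} = \frac{\left(\left(3 N + 6\right) \left(R + 4\right)\right)^{2} - R}{9} = \frac{\left(\left(6 + 3 N\right) \left(4 + R\right)\right)^{2} - R}{9} = \frac{\left(\left(4 + R\right) \left(6 + 3 N\right)\right)^{2} - R}{9} = \frac{\left(4 + R\right)^{2} \left(6 + 3 N\right)^{2} - R}{9} = \frac{- R + \left(4 + R\right)^{2} \left(6 + 3 N\right)^{2}}{9} = - \frac{R}{9} + \frac{\left(4 + R\right)^{2} \left(6 + 3 N\right)^{2}}{9}$)
$\frac{f{\left(-70,57 \right)} + \sqrt{-1234 + 155}}{4833 - 1137} = \frac{\left(\left(- \frac{1}{9}\right) 57 + \left(2 - 70\right)^{2} \left(4 + 57\right)^{2}\right) + \sqrt{-1234 + 155}}{4833 - 1137} = \frac{\left(- \frac{19}{3} + \left(-68\right)^{2} \cdot 61^{2}\right) + \sqrt{-1079}}{3696} = \left(\left(- \frac{19}{3} + 4624 \cdot 3721\right) + i \sqrt{1079}\right) \frac{1}{3696} = \left(\left(- \frac{19}{3} + 17205904\right) + i \sqrt{1079}\right) \frac{1}{3696} = \left(\frac{51617693}{3} + i \sqrt{1079}\right) \frac{1}{3696} = \frac{51617693}{11088} + \frac{i \sqrt{1079}}{3696}$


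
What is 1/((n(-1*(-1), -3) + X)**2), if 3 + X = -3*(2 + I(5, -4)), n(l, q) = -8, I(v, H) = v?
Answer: 1/1024 ≈ 0.00097656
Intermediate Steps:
X = -24 (X = -3 - 3*(2 + 5) = -3 - 3*7 = -3 - 21 = -24)
1/((n(-1*(-1), -3) + X)**2) = 1/((-8 - 24)**2) = 1/((-32)**2) = 1/1024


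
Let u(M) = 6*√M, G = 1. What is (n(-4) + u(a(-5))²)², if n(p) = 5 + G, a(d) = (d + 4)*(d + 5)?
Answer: 36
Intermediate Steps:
a(d) = (4 + d)*(5 + d)
n(p) = 6 (n(p) = 5 + 1 = 6)
(n(-4) + u(a(-5))²)² = (6 + (6*√(20 + (-5)² + 9*(-5)))²)² = (6 + (6*√(20 + 25 - 45))²)² = (6 + (6*√0)²)² = (6 + (6*0)²)² = (6 + 0²)² = (6 + 0)² = 6² = 36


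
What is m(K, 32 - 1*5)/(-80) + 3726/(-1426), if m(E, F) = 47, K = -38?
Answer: -7937/2480 ≈ -3.2004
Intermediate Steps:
m(K, 32 - 1*5)/(-80) + 3726/(-1426) = 47/(-80) + 3726/(-1426) = 47*(-1/80) + 3726*(-1/1426) = -47/80 - 81/31 = -7937/2480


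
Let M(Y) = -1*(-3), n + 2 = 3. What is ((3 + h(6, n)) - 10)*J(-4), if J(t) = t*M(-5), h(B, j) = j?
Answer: 72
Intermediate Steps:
n = 1 (n = -2 + 3 = 1)
M(Y) = 3
J(t) = 3*t (J(t) = t*3 = 3*t)
((3 + h(6, n)) - 10)*J(-4) = ((3 + 1) - 10)*(3*(-4)) = (4 - 10)*(-12) = -6*(-12) = 72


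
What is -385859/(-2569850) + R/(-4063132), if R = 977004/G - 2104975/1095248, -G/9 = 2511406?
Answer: 1078103286432738930435061/7180225953636459775374400 ≈ 0.15015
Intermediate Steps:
G = -22602654 (G = -9*2511406 = -22602654)
R = -2702671293369/1375306199344 (R = 977004/(-22602654) - 2104975/1095248 = 977004*(-1/22602654) - 2104975*1/1095248 = -54278/1255703 - 2104975/1095248 = -2702671293369/1375306199344 ≈ -1.9651)
-385859/(-2569850) + R/(-4063132) = -385859/(-2569850) - 2702671293369/1375306199344/(-4063132) = -385859*(-1/2569850) - 2702671293369/1375306199344*(-1/4063132) = 385859/2569850 + 2702671293369/5588050628352985408 = 1078103286432738930435061/7180225953636459775374400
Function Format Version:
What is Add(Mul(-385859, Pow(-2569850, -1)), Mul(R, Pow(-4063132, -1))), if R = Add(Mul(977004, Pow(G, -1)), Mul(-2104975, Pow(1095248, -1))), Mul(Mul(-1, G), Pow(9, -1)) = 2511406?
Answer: Rational(1078103286432738930435061, 7180225953636459775374400) ≈ 0.15015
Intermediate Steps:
G = -22602654 (G = Mul(-9, 2511406) = -22602654)
R = Rational(-2702671293369, 1375306199344) (R = Add(Mul(977004, Pow(-22602654, -1)), Mul(-2104975, Pow(1095248, -1))) = Add(Mul(977004, Rational(-1, 22602654)), Mul(-2104975, Rational(1, 1095248))) = Add(Rational(-54278, 1255703), Rational(-2104975, 1095248)) = Rational(-2702671293369, 1375306199344) ≈ -1.9651)
Add(Mul(-385859, Pow(-2569850, -1)), Mul(R, Pow(-4063132, -1))) = Add(Mul(-385859, Pow(-2569850, -1)), Mul(Rational(-2702671293369, 1375306199344), Pow(-4063132, -1))) = Add(Mul(-385859, Rational(-1, 2569850)), Mul(Rational(-2702671293369, 1375306199344), Rational(-1, 4063132))) = Add(Rational(385859, 2569850), Rational(2702671293369, 5588050628352985408)) = Rational(1078103286432738930435061, 7180225953636459775374400)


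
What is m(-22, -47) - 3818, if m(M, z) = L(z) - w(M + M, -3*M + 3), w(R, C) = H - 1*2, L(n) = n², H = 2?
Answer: -1609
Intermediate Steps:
w(R, C) = 0 (w(R, C) = 2 - 1*2 = 2 - 2 = 0)
m(M, z) = z² (m(M, z) = z² - 1*0 = z² + 0 = z²)
m(-22, -47) - 3818 = (-47)² - 3818 = 2209 - 3818 = -1609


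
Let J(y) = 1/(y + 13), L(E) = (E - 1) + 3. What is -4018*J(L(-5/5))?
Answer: -287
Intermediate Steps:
L(E) = 2 + E (L(E) = (-1 + E) + 3 = 2 + E)
J(y) = 1/(13 + y)
-4018*J(L(-5/5)) = -4018/(13 + (2 - 5/5)) = -4018/(13 + (2 - 5*1/5)) = -4018/(13 + (2 - 1)) = -4018/(13 + 1) = -4018/14 = -4018*1/14 = -287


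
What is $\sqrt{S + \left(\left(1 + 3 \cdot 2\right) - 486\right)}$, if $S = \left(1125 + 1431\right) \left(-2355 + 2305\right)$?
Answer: $i \sqrt{128279} \approx 358.16 i$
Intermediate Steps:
$S = -127800$ ($S = 2556 \left(-50\right) = -127800$)
$\sqrt{S + \left(\left(1 + 3 \cdot 2\right) - 486\right)} = \sqrt{-127800 + \left(\left(1 + 3 \cdot 2\right) - 486\right)} = \sqrt{-127800 + \left(\left(1 + 6\right) - 486\right)} = \sqrt{-127800 + \left(7 - 486\right)} = \sqrt{-127800 - 479} = \sqrt{-128279} = i \sqrt{128279}$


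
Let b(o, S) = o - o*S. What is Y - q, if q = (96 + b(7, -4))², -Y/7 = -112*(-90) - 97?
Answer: -87042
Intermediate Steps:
b(o, S) = o - S*o
Y = -69881 (Y = -7*(-112*(-90) - 97) = -7*(10080 - 97) = -7*9983 = -69881)
q = 17161 (q = (96 + 7*(1 - 1*(-4)))² = (96 + 7*(1 + 4))² = (96 + 7*5)² = (96 + 35)² = 131² = 17161)
Y - q = -69881 - 1*17161 = -69881 - 17161 = -87042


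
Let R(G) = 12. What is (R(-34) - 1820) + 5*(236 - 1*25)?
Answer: -753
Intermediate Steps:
(R(-34) - 1820) + 5*(236 - 1*25) = (12 - 1820) + 5*(236 - 1*25) = -1808 + 5*(236 - 25) = -1808 + 5*211 = -1808 + 1055 = -753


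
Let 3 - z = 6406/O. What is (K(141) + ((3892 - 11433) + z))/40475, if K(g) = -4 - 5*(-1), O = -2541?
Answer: -19145111/102846975 ≈ -0.18615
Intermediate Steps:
K(g) = 1 (K(g) = -4 + 5 = 1)
z = 14029/2541 (z = 3 - 6406/(-2541) = 3 - 6406*(-1)/2541 = 3 - 1*(-6406/2541) = 3 + 6406/2541 = 14029/2541 ≈ 5.5211)
(K(141) + ((3892 - 11433) + z))/40475 = (1 + ((3892 - 11433) + 14029/2541))/40475 = (1 + (-7541 + 14029/2541))*(1/40475) = (1 - 19147652/2541)*(1/40475) = -19145111/2541*1/40475 = -19145111/102846975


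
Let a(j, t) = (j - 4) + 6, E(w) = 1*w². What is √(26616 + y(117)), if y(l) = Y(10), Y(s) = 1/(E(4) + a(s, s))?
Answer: √5216743/14 ≈ 163.14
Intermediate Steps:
E(w) = w²
a(j, t) = 2 + j (a(j, t) = (-4 + j) + 6 = 2 + j)
Y(s) = 1/(18 + s) (Y(s) = 1/(4² + (2 + s)) = 1/(16 + (2 + s)) = 1/(18 + s))
y(l) = 1/28 (y(l) = 1/(18 + 10) = 1/28)
√(26616 + y(117)) = √(26616 + 1/28) = √(745249/28) = √5216743/14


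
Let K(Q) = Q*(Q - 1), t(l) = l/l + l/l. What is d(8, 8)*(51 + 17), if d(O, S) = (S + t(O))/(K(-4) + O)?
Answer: 170/7 ≈ 24.286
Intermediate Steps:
t(l) = 2 (t(l) = 1 + 1 = 2)
K(Q) = Q*(-1 + Q)
d(O, S) = (2 + S)/(20 + O) (d(O, S) = (S + 2)/(-4*(-1 - 4) + O) = (2 + S)/(-4*(-5) + O) = (2 + S)/(20 + O))
d(8, 8)*(51 + 17) = ((2 + 8)/(20 + 8))*(51 + 17) = (10/28)*68 = ((1/28)*10)*68 = (5/14)*68 = 170/7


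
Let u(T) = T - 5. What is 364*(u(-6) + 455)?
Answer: 161616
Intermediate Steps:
u(T) = -5 + T
364*(u(-6) + 455) = 364*((-5 - 6) + 455) = 364*(-11 + 455) = 364*444 = 161616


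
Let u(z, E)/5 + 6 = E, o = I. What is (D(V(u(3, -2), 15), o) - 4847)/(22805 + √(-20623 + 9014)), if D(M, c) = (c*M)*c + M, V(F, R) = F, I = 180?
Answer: -3296303115/57786626 + 144543*I*√11609/57786626 ≈ -57.043 + 0.26951*I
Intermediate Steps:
o = 180
u(z, E) = -30 + 5*E
D(M, c) = M + M*c² (D(M, c) = (M*c)*c + M = M*c² + M = M + M*c²)
(D(V(u(3, -2), 15), o) - 4847)/(22805 + √(-20623 + 9014)) = ((-30 + 5*(-2))*(1 + 180²) - 4847)/(22805 + √(-20623 + 9014)) = ((-30 - 10)*(1 + 32400) - 4847)/(22805 + √(-11609)) = (-40*32401 - 4847)/(22805 + I*√11609) = (-1296040 - 4847)/(22805 + I*√11609) = -1300887/(22805 + I*√11609)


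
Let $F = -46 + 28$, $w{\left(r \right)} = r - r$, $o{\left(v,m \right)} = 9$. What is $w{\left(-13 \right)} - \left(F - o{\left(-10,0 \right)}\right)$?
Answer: $27$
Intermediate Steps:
$w{\left(r \right)} = 0$
$F = -18$
$w{\left(-13 \right)} - \left(F - o{\left(-10,0 \right)}\right) = 0 + \left(9 - -18\right) = 0 + \left(9 + 18\right) = 0 + 27 = 27$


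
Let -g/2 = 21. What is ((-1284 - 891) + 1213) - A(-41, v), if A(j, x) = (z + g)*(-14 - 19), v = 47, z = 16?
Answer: -1820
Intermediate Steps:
g = -42 (g = -2*21 = -42)
A(j, x) = 858 (A(j, x) = (16 - 42)*(-14 - 19) = -26*(-33) = 858)
((-1284 - 891) + 1213) - A(-41, v) = ((-1284 - 891) + 1213) - 1*858 = (-2175 + 1213) - 858 = -962 - 858 = -1820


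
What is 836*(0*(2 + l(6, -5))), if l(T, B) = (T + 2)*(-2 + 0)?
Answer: 0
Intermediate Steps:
l(T, B) = -4 - 2*T (l(T, B) = (2 + T)*(-2) = -4 - 2*T)
836*(0*(2 + l(6, -5))) = 836*(0*(2 + (-4 - 2*6))) = 836*(0*(2 + (-4 - 12))) = 836*(0*(2 - 16)) = 836*(0*(-14)) = 836*0 = 0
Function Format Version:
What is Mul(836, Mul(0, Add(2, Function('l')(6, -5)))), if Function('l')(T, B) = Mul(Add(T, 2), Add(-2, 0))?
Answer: 0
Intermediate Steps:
Function('l')(T, B) = Add(-4, Mul(-2, T)) (Function('l')(T, B) = Mul(Add(2, T), -2) = Add(-4, Mul(-2, T)))
Mul(836, Mul(0, Add(2, Function('l')(6, -5)))) = Mul(836, Mul(0, Add(2, Add(-4, Mul(-2, 6))))) = Mul(836, Mul(0, Add(2, Add(-4, -12)))) = Mul(836, Mul(0, Add(2, -16))) = Mul(836, Mul(0, -14)) = Mul(836, 0) = 0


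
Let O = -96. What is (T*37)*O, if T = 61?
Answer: -216672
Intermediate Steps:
(T*37)*O = (61*37)*(-96) = 2257*(-96) = -216672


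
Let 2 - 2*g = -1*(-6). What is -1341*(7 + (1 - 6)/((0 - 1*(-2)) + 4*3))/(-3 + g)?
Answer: 124713/70 ≈ 1781.6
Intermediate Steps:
g = -2 (g = 1 - (-1)*(-6)/2 = 1 - 1/2*6 = 1 - 3 = -2)
-1341*(7 + (1 - 6)/((0 - 1*(-2)) + 4*3))/(-3 + g) = -1341*(7 + (1 - 6)/((0 - 1*(-2)) + 4*3))/(-3 - 2) = -1341*(7 - 5/((0 + 2) + 12))/(-5) = -1341*(7 - 5/(2 + 12))*(-1)/5 = -1341*(7 - 5/14)*(-1)/5 = -124713*(-1)/(14*5) = -1341*(-93/70) = 124713/70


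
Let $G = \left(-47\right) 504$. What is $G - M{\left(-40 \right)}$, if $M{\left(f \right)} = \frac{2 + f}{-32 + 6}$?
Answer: $- \frac{307963}{13} \approx -23689.0$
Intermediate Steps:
$M{\left(f \right)} = - \frac{1}{13} - \frac{f}{26}$ ($M{\left(f \right)} = \frac{2 + f}{-26} = \left(2 + f\right) \left(- \frac{1}{26}\right) = - \frac{1}{13} - \frac{f}{26}$)
$G = -23688$
$G - M{\left(-40 \right)} = -23688 - \left(- \frac{1}{13} - - \frac{20}{13}\right) = -23688 - \left(- \frac{1}{13} + \frac{20}{13}\right) = -23688 - \frac{19}{13} = - \frac{307963}{13}$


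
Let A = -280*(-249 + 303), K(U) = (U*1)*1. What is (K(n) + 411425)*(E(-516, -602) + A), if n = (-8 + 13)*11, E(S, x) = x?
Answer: -6469288560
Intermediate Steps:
n = 55 (n = 5*11 = 55)
K(U) = U (K(U) = U*1 = U)
A = -15120 (A = -280*54 = -15120)
(K(n) + 411425)*(E(-516, -602) + A) = (55 + 411425)*(-602 - 15120) = 411480*(-15722) = -6469288560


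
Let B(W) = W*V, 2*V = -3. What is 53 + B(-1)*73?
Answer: 325/2 ≈ 162.50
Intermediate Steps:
V = -3/2 (V = (½)*(-3) = -3/2 ≈ -1.5000)
B(W) = -3*W/2 (B(W) = W*(-3/2) = -3*W/2)
53 + B(-1)*73 = 53 - 3/2*(-1)*73 = 53 + (3/2)*73 = 53 + 219/2 = 325/2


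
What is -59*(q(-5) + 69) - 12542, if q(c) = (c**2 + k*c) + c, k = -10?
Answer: -20743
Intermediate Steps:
q(c) = c**2 - 9*c (q(c) = (c**2 - 10*c) + c = c**2 - 9*c)
-59*(q(-5) + 69) - 12542 = -59*(-5*(-9 - 5) + 69) - 12542 = -59*(-5*(-14) + 69) - 12542 = -59*(70 + 69) - 12542 = -59*139 - 12542 = -8201 - 12542 = -20743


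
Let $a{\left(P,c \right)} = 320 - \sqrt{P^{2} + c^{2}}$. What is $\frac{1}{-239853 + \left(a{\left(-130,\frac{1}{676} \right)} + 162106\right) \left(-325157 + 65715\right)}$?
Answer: $- \frac{4814283989869380}{202875560101809369049611859} - \frac{43845698 \sqrt{7722894401}}{202875560101809369049611859} \approx -2.3749 \cdot 10^{-11}$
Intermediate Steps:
$\frac{1}{-239853 + \left(a{\left(-130,\frac{1}{676} \right)} + 162106\right) \left(-325157 + 65715\right)} = \frac{1}{-239853 + \left(\left(320 - \sqrt{\left(-130\right)^{2} + \left(\frac{1}{676}\right)^{2}}\right) + 162106\right) \left(-325157 + 65715\right)} = \frac{1}{-239853 + \left(\left(320 - \sqrt{16900 + \left(\frac{1}{676}\right)^{2}}\right) + 162106\right) \left(-259442\right)} = \frac{1}{-239853 + \left(\left(320 - \sqrt{16900 + \frac{1}{456976}}\right) + 162106\right) \left(-259442\right)} = \frac{1}{-239853 + \left(\left(320 - \sqrt{\frac{7722894401}{456976}}\right) + 162106\right) \left(-259442\right)} = \frac{1}{-239853 + \left(\left(320 - \frac{\sqrt{7722894401}}{676}\right) + 162106\right) \left(-259442\right)} = \frac{1}{-239853 + \left(162426 - \frac{\sqrt{7722894401}}{676}\right) \left(-259442\right)} = \frac{1}{-239853 - \left(42140126292 - \frac{129721 \sqrt{7722894401}}{338}\right)} = \frac{1}{-42140366145 + \frac{129721 \sqrt{7722894401}}{338}}$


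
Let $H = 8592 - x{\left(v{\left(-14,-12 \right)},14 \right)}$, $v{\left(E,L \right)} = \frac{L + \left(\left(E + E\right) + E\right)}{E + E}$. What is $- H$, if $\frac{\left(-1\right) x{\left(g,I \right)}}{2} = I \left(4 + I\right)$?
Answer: $-9096$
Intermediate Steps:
$v{\left(E,L \right)} = \frac{L + 3 E}{2 E}$ ($v{\left(E,L \right)} = \frac{L + \left(2 E + E\right)}{2 E} = \left(L + 3 E\right) \frac{1}{2 E} = \frac{L + 3 E}{2 E}$)
$x{\left(g,I \right)} = - 2 I \left(4 + I\right)$
$H = 9096$ ($H = 8592 - \left(-2\right) 14 \left(4 + 14\right) = 8592 - \left(-2\right) 14 \cdot 18 = 8592 - -504 = 8592 + 504 = 9096$)
$- H = \left(-1\right) 9096 = -9096$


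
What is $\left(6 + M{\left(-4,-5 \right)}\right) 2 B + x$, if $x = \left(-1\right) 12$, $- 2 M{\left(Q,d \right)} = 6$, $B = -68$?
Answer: $-420$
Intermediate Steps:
$M{\left(Q,d \right)} = -3$ ($M{\left(Q,d \right)} = \left(- \frac{1}{2}\right) 6 = -3$)
$x = -12$
$\left(6 + M{\left(-4,-5 \right)}\right) 2 B + x = \left(6 - 3\right) 2 \left(-68\right) - 12 = 3 \cdot 2 \left(-68\right) - 12 = 6 \left(-68\right) - 12 = -408 - 12 = -420$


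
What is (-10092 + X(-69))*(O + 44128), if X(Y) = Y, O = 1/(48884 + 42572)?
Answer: -41007462719409/91456 ≈ -4.4838e+8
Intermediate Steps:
O = 1/91456 ≈ 1.0934e-5
(-10092 + X(-69))*(O + 44128) = (-10092 - 69)*(1/91456 + 44128) = -10161*4035770369/91456 = -41007462719409/91456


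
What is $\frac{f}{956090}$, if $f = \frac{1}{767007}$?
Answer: $\frac{1}{733327722630} \approx 1.3636 \cdot 10^{-12}$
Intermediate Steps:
$f = \frac{1}{767007} \approx 1.3038 \cdot 10^{-6}$
$\frac{f}{956090} = \frac{1}{767007 \cdot 956090} = \frac{1}{767007} \cdot \frac{1}{956090} = \frac{1}{733327722630}$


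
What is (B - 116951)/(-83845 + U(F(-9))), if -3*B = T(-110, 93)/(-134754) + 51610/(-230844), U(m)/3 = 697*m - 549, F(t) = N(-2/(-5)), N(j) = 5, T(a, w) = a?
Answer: 101055840771441/64838538689942 ≈ 1.5586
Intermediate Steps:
F(t) = 5
U(m) = -1647 + 2091*m (U(m) = 3*(697*m - 549) = 3*(-549 + 697*m) = -1647 + 2091*m)
B = 64159825/864087566 (B = -(-110/(-134754) + 51610/(-230844))/3 = -(-110*(-1/134754) + 51610*(-1/230844))/3 = -(55/67377 - 25805/115422)/3 = -⅓*(-192479475/864087566) = 64159825/864087566 ≈ 0.074252)
(B - 116951)/(-83845 + U(F(-9))) = (64159825/864087566 - 116951)/(-83845 + (-1647 + 2091*5)) = -101055840771441/(864087566*(-83845 + (-1647 + 10455))) = -101055840771441/(864087566*(-83845 + 8808)) = -101055840771441/864087566/(-75037) = -101055840771441/864087566*(-1/75037) = 101055840771441/64838538689942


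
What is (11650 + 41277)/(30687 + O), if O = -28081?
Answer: 52927/2606 ≈ 20.310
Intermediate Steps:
(11650 + 41277)/(30687 + O) = (11650 + 41277)/(30687 - 28081) = 52927/2606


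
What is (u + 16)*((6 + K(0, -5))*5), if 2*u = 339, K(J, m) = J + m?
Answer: 1855/2 ≈ 927.50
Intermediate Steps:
u = 339/2 (u = (1/2)*339 = 339/2 ≈ 169.50)
(u + 16)*((6 + K(0, -5))*5) = (339/2 + 16)*((6 + (0 - 5))*5) = 371*((6 - 5)*5)/2 = 371*(1*5)/2 = (371/2)*5 = 1855/2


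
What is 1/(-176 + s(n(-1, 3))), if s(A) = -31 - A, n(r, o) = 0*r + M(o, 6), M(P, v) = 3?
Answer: -1/210 ≈ -0.0047619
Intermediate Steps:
n(r, o) = 3 (n(r, o) = 0*r + 3 = 0 + 3 = 3)
1/(-176 + s(n(-1, 3))) = 1/(-176 + (-31 - 1*3)) = 1/(-176 + (-31 - 3)) = 1/(-176 - 34) = 1/(-210) = -1/210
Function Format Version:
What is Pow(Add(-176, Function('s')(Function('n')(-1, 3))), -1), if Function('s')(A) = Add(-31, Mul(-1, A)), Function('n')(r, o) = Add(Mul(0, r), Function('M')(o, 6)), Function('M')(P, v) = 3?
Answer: Rational(-1, 210) ≈ -0.0047619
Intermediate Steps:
Function('n')(r, o) = 3 (Function('n')(r, o) = Add(Mul(0, r), 3) = Add(0, 3) = 3)
Pow(Add(-176, Function('s')(Function('n')(-1, 3))), -1) = Pow(Add(-176, Add(-31, Mul(-1, 3))), -1) = Pow(Add(-176, Add(-31, -3)), -1) = Pow(Add(-176, -34), -1) = Pow(-210, -1) = Rational(-1, 210)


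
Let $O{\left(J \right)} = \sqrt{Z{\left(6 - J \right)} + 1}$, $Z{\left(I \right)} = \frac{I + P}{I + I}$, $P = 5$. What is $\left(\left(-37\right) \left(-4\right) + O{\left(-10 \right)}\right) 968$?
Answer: $143264 + 121 \sqrt{106} \approx 1.4451 \cdot 10^{5}$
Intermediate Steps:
$Z{\left(I \right)} = \frac{5 + I}{2 I}$ ($Z{\left(I \right)} = \frac{I + 5}{I + I} = \frac{5 + I}{2 I}$)
$O{\left(J \right)} = \sqrt{1 + \frac{11 - J}{2 \left(6 - J\right)}}$ ($O{\left(J \right)} = \sqrt{\frac{5 - \left(-6 + J\right)}{2 \left(6 - J\right)} + 1} = \sqrt{\frac{11 - J}{2 \left(6 - J\right)} + 1} = \sqrt{1 + \frac{11 - J}{2 \left(6 - J\right)}}$)
$\left(\left(-37\right) \left(-4\right) + O{\left(-10 \right)}\right) 968 = \left(\left(-37\right) \left(-4\right) + \frac{\sqrt{2} \sqrt{\frac{-23 + 3 \left(-10\right)}{-6 - 10}}}{2}\right) 968 = \left(148 + \frac{\sqrt{2} \sqrt{\frac{-23 - 30}{-16}}}{2}\right) 968 = \left(148 + \frac{\sqrt{2} \sqrt{\left(- \frac{1}{16}\right) \left(-53\right)}}{2}\right) 968 = \left(148 + \frac{\sqrt{2} \sqrt{\frac{53}{16}}}{2}\right) 968 = \left(148 + \frac{\sqrt{2} \frac{\sqrt{53}}{4}}{2}\right) 968 = \left(148 + \frac{\sqrt{106}}{8}\right) 968 = 143264 + 121 \sqrt{106}$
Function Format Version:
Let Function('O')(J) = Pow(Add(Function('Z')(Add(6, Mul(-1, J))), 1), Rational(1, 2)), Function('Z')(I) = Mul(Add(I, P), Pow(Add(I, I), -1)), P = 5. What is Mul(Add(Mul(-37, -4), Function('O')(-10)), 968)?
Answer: Add(143264, Mul(121, Pow(106, Rational(1, 2)))) ≈ 1.4451e+5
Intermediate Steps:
Function('Z')(I) = Mul(Rational(1, 2), Pow(I, -1), Add(5, I)) (Function('Z')(I) = Mul(Add(I, 5), Pow(Add(I, I), -1)) = Mul(Add(5, I), Pow(Mul(2, I), -1)) = Mul(Add(5, I), Mul(Rational(1, 2), Pow(I, -1))) = Mul(Rational(1, 2), Pow(I, -1), Add(5, I)))
Function('O')(J) = Pow(Add(1, Mul(Rational(1, 2), Pow(Add(6, Mul(-1, J)), -1), Add(11, Mul(-1, J)))), Rational(1, 2)) (Function('O')(J) = Pow(Add(Mul(Rational(1, 2), Pow(Add(6, Mul(-1, J)), -1), Add(5, Add(6, Mul(-1, J)))), 1), Rational(1, 2)) = Pow(Add(Mul(Rational(1, 2), Pow(Add(6, Mul(-1, J)), -1), Add(11, Mul(-1, J))), 1), Rational(1, 2)) = Pow(Add(1, Mul(Rational(1, 2), Pow(Add(6, Mul(-1, J)), -1), Add(11, Mul(-1, J)))), Rational(1, 2)))
Mul(Add(Mul(-37, -4), Function('O')(-10)), 968) = Mul(Add(Mul(-37, -4), Mul(Rational(1, 2), Pow(2, Rational(1, 2)), Pow(Mul(Pow(Add(-6, -10), -1), Add(-23, Mul(3, -10))), Rational(1, 2)))), 968) = Mul(Add(148, Mul(Rational(1, 2), Pow(2, Rational(1, 2)), Pow(Mul(Pow(-16, -1), Add(-23, -30)), Rational(1, 2)))), 968) = Mul(Add(148, Mul(Rational(1, 2), Pow(2, Rational(1, 2)), Pow(Mul(Rational(-1, 16), -53), Rational(1, 2)))), 968) = Mul(Add(148, Mul(Rational(1, 2), Pow(2, Rational(1, 2)), Pow(Rational(53, 16), Rational(1, 2)))), 968) = Mul(Add(148, Mul(Rational(1, 2), Pow(2, Rational(1, 2)), Mul(Rational(1, 4), Pow(53, Rational(1, 2))))), 968) = Mul(Add(148, Mul(Rational(1, 8), Pow(106, Rational(1, 2)))), 968) = Add(143264, Mul(121, Pow(106, Rational(1, 2))))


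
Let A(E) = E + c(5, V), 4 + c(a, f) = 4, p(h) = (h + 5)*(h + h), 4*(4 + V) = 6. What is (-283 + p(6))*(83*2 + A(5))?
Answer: -25821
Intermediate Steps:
V = -5/2 (V = -4 + (¼)*6 = -4 + 3/2 = -5/2 ≈ -2.5000)
p(h) = 2*h*(5 + h) (p(h) = (5 + h)*(2*h) = 2*h*(5 + h))
c(a, f) = 0 (c(a, f) = -4 + 4 = 0)
A(E) = E (A(E) = E + 0 = E)
(-283 + p(6))*(83*2 + A(5)) = (-283 + 2*6*(5 + 6))*(83*2 + 5) = (-283 + 2*6*11)*(166 + 5) = (-283 + 132)*171 = -151*171 = -25821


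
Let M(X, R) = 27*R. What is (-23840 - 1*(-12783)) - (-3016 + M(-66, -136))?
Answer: -4369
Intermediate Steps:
(-23840 - 1*(-12783)) - (-3016 + M(-66, -136)) = (-23840 - 1*(-12783)) - (-3016 + 27*(-136)) = (-23840 + 12783) - (-3016 - 3672) = -11057 - 1*(-6688) = -11057 + 6688 = -4369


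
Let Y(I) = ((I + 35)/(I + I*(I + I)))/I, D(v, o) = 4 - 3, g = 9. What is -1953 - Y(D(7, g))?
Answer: -1965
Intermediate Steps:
D(v, o) = 1
Y(I) = (35 + I)/(I*(I + 2*I²)) (Y(I) = ((35 + I)/(I + I*(2*I)))/I = ((35 + I)/(I + 2*I²))/I = (35 + I)/(I*(I + 2*I²)))
-1953 - Y(D(7, g)) = -1953 - (35 + 1)/(1²*(1 + 2*1)) = -1953 - 36/(1 + 2) = -1953 - 36/3 = -1953 - 1*12 = -1953 - 12 = -1965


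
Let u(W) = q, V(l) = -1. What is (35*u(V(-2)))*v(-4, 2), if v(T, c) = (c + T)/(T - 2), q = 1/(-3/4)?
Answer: -140/9 ≈ -15.556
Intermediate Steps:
q = -4/3 (q = 1/(-3*¼) = 1/(-¾) = -4/3 ≈ -1.3333)
v(T, c) = (T + c)/(-2 + T)
u(W) = -4/3
(35*u(V(-2)))*v(-4, 2) = (35*(-4/3))*((-4 + 2)/(-2 - 4)) = -140*(-2)/(3*(-6)) = -(-70)*(-2)/9 = -140/3*⅓ = -140/9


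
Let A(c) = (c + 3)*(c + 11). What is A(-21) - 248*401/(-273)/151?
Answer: 7519588/41223 ≈ 182.41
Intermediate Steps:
A(c) = (3 + c)*(11 + c)
A(-21) - 248*401/(-273)/151 = (33 + (-21)² + 14*(-21)) - 248*401/(-273)/151 = (33 + 441 - 294) - 248*401*(-1/273)/151 = 180 - (-99448)/(273*151) = 180 - 248*(-401/41223) = 180 + 99448/41223 = 7519588/41223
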